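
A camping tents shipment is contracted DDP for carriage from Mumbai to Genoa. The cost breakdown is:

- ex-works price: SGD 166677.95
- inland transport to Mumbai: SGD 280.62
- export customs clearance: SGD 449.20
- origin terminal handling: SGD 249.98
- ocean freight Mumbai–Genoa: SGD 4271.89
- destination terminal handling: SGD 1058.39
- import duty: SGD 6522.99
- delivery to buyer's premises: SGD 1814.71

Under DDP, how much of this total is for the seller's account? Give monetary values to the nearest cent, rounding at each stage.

DDP: the seller bears all costs including import duty.
Seller's account: goods 166677.95 + inland to port 280.62 + export clearance 449.20 + origin terminal 249.98 + freight 4271.89 + destination terminal 1058.39 + duty 6522.99 + delivery 1814.71 = 181325.73
Buyer's account: 0.00

Seller's account: SGD 181325.73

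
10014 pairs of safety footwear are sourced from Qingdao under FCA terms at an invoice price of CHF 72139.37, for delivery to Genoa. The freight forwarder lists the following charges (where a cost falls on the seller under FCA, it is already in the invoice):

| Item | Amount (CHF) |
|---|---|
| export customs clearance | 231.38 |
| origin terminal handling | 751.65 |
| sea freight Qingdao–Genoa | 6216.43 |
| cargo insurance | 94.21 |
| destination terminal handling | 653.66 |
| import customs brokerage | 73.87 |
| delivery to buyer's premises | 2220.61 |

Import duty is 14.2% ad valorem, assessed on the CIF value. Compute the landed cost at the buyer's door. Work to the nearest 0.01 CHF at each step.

FCA: the seller delivers export-cleared goods to the carrier; the buyer bears costs from that point.
Already in the invoice (seller's account under FCA): export clearance — exclude.
CIF value = FCA price + origin terminal + freight + insurance = 72139.37 + 751.65 + 6216.43 + 94.21 = 79201.66
Import duty = 79201.66 × 14.2% = 11246.64
Buyer bears: origin terminal 751.65 + freight 6216.43 + insurance 94.21 + destination terminal 653.66 + brokerage 73.87 + delivery 2220.61 + duty 11246.64 = 21257.07
Landed cost = invoice 72139.37 + 21257.07 = 93396.44

Total landed cost: CHF 93396.44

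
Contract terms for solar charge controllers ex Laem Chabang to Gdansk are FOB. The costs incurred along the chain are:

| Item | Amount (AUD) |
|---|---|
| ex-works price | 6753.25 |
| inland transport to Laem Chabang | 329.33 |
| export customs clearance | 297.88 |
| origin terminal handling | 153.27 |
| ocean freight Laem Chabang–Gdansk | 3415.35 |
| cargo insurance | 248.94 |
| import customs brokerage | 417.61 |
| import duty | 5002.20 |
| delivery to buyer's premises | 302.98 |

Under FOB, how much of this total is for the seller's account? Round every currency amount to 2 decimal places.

Seller's account: AUD 7533.73

FOB: the seller bears costs until goods are on board at the origin port; the buyer bears freight, insurance and all costs thereafter.
Seller's account: goods 6753.25 + inland to port 329.33 + export clearance 297.88 + origin terminal 153.27 = 7533.73
Buyer's account: freight 3415.35 + insurance 248.94 + brokerage 417.61 + duty 5002.20 + delivery 302.98 = 9387.08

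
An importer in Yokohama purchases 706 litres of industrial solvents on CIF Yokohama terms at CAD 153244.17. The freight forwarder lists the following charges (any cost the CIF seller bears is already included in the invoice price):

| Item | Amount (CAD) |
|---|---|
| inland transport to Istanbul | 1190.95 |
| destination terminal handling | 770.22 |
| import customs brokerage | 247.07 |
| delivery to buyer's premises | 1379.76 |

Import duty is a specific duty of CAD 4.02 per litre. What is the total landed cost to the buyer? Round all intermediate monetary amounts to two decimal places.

CIF: the seller pays costs through ocean freight and marine insurance to the destination port.
Already in the invoice (seller's account under CIF): inland to port — exclude.
The CIF price already equals the CIF value: 153244.17
Import duty = 706 × 4.02 = 2838.12
Buyer bears: destination terminal 770.22 + brokerage 247.07 + delivery 1379.76 + duty 2838.12 = 5235.17
Landed cost = invoice 153244.17 + 5235.17 = 158479.34

Total landed cost: CAD 158479.34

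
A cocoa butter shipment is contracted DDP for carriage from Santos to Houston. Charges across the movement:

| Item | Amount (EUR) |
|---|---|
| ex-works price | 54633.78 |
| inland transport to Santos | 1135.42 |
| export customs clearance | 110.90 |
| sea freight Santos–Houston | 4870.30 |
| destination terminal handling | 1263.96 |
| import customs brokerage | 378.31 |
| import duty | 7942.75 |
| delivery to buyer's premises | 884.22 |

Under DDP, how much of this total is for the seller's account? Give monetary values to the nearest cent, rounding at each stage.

Seller's account: EUR 71219.64

DDP: the seller bears all costs including import duty.
Seller's account: goods 54633.78 + inland to port 1135.42 + export clearance 110.90 + freight 4870.30 + destination terminal 1263.96 + brokerage 378.31 + duty 7942.75 + delivery 884.22 = 71219.64
Buyer's account: 0.00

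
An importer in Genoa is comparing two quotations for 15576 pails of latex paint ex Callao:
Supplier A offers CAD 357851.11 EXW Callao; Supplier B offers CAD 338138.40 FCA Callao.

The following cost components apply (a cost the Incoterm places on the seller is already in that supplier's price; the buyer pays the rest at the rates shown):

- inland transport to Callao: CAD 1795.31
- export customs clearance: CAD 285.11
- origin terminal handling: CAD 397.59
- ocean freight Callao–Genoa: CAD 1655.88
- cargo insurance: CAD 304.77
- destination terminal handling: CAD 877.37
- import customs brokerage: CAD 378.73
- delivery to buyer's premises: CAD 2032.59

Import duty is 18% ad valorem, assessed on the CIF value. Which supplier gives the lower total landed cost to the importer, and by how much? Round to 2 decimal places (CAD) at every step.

Supplier B is cheaper by CAD 25715.89

Supplier A (EXW):
CIF value = EXW price + inland to port + export clearance + origin terminal + freight + insurance = 357851.11 + 1795.31 + 285.11 + 397.59 + 1655.88 + 304.77 = 362289.77
Import duty = 362289.77 × 18% = 65212.16
Buyer bears (A): 1795.31 + 285.11 + 397.59 + 1655.88 + 304.77 + 877.37 + 378.73 + 2032.59 = 7727.35
Landed cost (A) = invoice 357851.11 + 7727.35 + duty 65212.16 = 430790.62
Supplier B (FCA):
CIF value = FCA price + origin terminal + freight + insurance = 338138.40 + 397.59 + 1655.88 + 304.77 = 340496.64
Import duty = 340496.64 × 18% = 61289.40
Buyer bears (B): 397.59 + 1655.88 + 304.77 + 877.37 + 378.73 + 2032.59 = 5646.93
Landed cost (B) = invoice 338138.40 + 5646.93 + duty 61289.40 = 405074.73
Difference = |430790.62 − 405074.73| = 25715.89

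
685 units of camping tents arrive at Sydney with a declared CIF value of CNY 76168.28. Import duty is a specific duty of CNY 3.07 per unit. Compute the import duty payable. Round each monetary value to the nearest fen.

Import duty = 685 × 3.07 = 2102.95

Import duty: CNY 2102.95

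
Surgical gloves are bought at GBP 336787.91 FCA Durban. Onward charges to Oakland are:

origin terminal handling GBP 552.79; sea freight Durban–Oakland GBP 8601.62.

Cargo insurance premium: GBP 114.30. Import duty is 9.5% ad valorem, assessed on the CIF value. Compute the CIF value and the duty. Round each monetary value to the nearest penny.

CIF = FCA price + pre-shipment costs + freight + insurance
CIF = 336787.91 + 552.79 + 8601.62 + 114.30 = 346056.62
Import duty = 346056.62 × 9.5% = 32875.38

CIF value: GBP 346056.62; import duty: GBP 32875.38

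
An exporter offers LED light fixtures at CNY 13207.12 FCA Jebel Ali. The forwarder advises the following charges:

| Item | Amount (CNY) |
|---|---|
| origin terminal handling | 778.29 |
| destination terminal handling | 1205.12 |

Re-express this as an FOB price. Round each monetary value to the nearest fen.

FOB price: CNY 13985.41

Not relevant to the conversion: destination terminal — on the buyer under both terms; not part of either seller's price.
From FCA to FOB, the seller additionally bears: origin terminal.
FOB price = 13207.12 + 778.29 = 13985.41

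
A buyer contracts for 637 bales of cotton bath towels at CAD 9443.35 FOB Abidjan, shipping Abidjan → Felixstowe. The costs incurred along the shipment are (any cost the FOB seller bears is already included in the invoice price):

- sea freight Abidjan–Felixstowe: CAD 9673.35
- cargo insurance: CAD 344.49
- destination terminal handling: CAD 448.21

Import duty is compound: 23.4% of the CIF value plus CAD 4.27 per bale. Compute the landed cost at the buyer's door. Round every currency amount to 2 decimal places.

FOB: the seller bears costs until goods are on board at the origin port; the buyer bears freight, insurance and all costs thereafter.
CIF value = FOB price + freight + insurance = 9443.35 + 9673.35 + 344.49 = 19461.19
Ad valorem component: 19461.19 × 23.4% = 4553.92
Specific component: 637 × 4.27 = 2719.99
Import duty = 4553.92 + 2719.99 = 7273.91
Buyer bears: freight 9673.35 + insurance 344.49 + destination terminal 448.21 + duty 7273.91 = 17739.96
Landed cost = invoice 9443.35 + 17739.96 = 27183.31

Total landed cost: CAD 27183.31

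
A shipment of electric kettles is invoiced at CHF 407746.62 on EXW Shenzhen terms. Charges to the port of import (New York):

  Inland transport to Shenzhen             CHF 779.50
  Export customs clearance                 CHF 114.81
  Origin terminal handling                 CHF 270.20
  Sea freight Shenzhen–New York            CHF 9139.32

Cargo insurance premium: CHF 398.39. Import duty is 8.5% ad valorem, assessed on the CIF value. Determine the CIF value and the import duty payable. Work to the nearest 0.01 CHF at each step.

CIF = EXW price + pre-shipment costs + freight + insurance
CIF = 407746.62 + 779.50 + 114.81 + 270.20 + 9139.32 + 398.39 = 418448.84
Import duty = 418448.84 × 8.5% = 35568.15

CIF value: CHF 418448.84; import duty: CHF 35568.15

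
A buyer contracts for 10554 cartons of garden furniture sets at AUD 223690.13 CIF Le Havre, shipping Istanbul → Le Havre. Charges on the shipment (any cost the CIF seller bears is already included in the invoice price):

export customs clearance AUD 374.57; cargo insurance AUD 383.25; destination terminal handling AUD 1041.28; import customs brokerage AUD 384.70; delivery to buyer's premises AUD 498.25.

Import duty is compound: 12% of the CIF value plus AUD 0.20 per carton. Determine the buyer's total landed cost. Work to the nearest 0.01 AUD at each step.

CIF: the seller pays costs through ocean freight and marine insurance to the destination port.
Already in the invoice (seller's account under CIF): export clearance, insurance — exclude.
The CIF price already equals the CIF value: 223690.13
Ad valorem component: 223690.13 × 12% = 26842.82
Specific component: 10554 × 0.20 = 2110.80
Import duty = 26842.82 + 2110.80 = 28953.62
Buyer bears: destination terminal 1041.28 + brokerage 384.70 + delivery 498.25 + duty 28953.62 = 30877.85
Landed cost = invoice 223690.13 + 30877.85 = 254567.98

Total landed cost: AUD 254567.98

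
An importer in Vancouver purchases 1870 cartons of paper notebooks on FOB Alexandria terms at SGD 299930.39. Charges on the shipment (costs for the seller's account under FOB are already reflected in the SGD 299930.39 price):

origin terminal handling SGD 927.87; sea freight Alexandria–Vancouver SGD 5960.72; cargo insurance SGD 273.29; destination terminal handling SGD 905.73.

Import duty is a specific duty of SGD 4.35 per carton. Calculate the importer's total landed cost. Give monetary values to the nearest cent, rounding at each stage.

Total landed cost: SGD 315204.63

FOB: the seller bears costs until goods are on board at the origin port; the buyer bears freight, insurance and all costs thereafter.
Already in the invoice (seller's account under FOB): origin terminal — exclude.
CIF value = FOB price + freight + insurance = 299930.39 + 5960.72 + 273.29 = 306164.40
Import duty = 1870 × 4.35 = 8134.50
Buyer bears: freight 5960.72 + insurance 273.29 + destination terminal 905.73 + duty 8134.50 = 15274.24
Landed cost = invoice 299930.39 + 15274.24 = 315204.63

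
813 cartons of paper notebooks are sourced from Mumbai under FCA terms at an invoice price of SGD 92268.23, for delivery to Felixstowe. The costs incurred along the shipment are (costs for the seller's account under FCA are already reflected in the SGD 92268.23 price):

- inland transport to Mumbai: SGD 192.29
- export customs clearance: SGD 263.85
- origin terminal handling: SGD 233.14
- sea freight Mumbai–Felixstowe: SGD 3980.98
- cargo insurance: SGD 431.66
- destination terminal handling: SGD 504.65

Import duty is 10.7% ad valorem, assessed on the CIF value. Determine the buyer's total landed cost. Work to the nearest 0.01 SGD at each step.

FCA: the seller delivers export-cleared goods to the carrier; the buyer bears costs from that point.
Already in the invoice (seller's account under FCA): inland to port, export clearance — exclude.
CIF value = FCA price + origin terminal + freight + insurance = 92268.23 + 233.14 + 3980.98 + 431.66 = 96914.01
Import duty = 96914.01 × 10.7% = 10369.80
Buyer bears: origin terminal 233.14 + freight 3980.98 + insurance 431.66 + destination terminal 504.65 + duty 10369.80 = 15520.23
Landed cost = invoice 92268.23 + 15520.23 = 107788.46

Total landed cost: SGD 107788.46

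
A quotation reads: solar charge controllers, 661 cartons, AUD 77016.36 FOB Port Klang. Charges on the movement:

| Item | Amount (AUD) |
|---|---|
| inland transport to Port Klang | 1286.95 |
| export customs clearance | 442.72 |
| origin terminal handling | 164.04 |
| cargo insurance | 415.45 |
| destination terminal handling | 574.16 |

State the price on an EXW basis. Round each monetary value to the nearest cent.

Not relevant to the conversion: insurance, destination terminal — on the buyer under both terms; not part of either seller's price.
From FOB to EXW, the seller no longer bears: inland to port, export clearance, origin terminal.
EXW price = 77016.36 − 1286.95 − 442.72 − 164.04 = 75122.65

EXW price: AUD 75122.65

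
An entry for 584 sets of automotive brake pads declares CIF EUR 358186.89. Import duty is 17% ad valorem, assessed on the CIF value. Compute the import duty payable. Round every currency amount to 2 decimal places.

Import duty = 358186.89 × 17% = 60891.77

Import duty: EUR 60891.77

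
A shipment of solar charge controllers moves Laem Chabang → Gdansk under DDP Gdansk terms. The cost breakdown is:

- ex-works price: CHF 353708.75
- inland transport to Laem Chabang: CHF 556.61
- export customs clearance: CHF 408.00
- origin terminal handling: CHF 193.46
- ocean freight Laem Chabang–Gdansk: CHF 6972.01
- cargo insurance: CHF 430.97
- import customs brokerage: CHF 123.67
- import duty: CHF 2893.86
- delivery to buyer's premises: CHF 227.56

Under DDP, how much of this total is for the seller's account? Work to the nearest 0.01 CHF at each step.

Seller's account: CHF 365514.89

DDP: the seller bears all costs including import duty.
Seller's account: goods 353708.75 + inland to port 556.61 + export clearance 408.00 + origin terminal 193.46 + freight 6972.01 + insurance 430.97 + brokerage 123.67 + duty 2893.86 + delivery 227.56 = 365514.89
Buyer's account: 0.00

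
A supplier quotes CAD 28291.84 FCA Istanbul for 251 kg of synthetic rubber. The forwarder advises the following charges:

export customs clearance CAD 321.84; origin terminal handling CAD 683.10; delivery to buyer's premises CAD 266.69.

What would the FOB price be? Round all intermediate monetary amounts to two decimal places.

FOB price: CAD 28974.94

Not relevant to the conversion: export clearance — on the seller under both FCA and FOB; already in the FCA price and stays in the FOB price. delivery — on the buyer under both terms; not part of either seller's price.
From FCA to FOB, the seller additionally bears: origin terminal.
FOB price = 28291.84 + 683.10 = 28974.94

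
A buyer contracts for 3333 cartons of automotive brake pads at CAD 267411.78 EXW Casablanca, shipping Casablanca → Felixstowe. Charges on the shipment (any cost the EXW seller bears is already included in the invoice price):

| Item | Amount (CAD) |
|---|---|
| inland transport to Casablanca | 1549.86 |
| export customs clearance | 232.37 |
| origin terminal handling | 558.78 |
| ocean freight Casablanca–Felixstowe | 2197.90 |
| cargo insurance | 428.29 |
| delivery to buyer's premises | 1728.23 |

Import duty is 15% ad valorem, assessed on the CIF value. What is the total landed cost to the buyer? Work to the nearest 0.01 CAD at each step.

Total landed cost: CAD 314964.06

EXW: the seller makes goods available at their premises; the buyer bears all onward costs.
CIF value = EXW price + inland to port + export clearance + origin terminal + freight + insurance = 267411.78 + 1549.86 + 232.37 + 558.78 + 2197.90 + 428.29 = 272378.98
Import duty = 272378.98 × 15% = 40856.85
Buyer bears: inland to port 1549.86 + export clearance 232.37 + origin terminal 558.78 + freight 2197.90 + insurance 428.29 + delivery 1728.23 + duty 40856.85 = 47552.28
Landed cost = invoice 267411.78 + 47552.28 = 314964.06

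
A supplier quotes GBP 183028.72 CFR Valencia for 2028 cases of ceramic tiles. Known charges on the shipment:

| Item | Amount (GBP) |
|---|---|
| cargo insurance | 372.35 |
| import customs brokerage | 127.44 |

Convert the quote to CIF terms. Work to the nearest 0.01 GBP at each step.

CIF price: GBP 183401.07

Not relevant to the conversion: brokerage — on the buyer under both terms; not part of either seller's price.
From CFR to CIF, the seller additionally bears: insurance.
CIF price = 183028.72 + 372.35 = 183401.07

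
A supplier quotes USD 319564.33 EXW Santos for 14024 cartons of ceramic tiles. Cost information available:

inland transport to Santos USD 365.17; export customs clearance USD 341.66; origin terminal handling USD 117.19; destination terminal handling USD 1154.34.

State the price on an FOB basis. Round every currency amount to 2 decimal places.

Not relevant to the conversion: destination terminal — on the buyer under both terms; not part of either seller's price.
From EXW to FOB, the seller additionally bears: inland to port, export clearance, origin terminal.
FOB price = 319564.33 + 365.17 + 341.66 + 117.19 = 320388.35

FOB price: USD 320388.35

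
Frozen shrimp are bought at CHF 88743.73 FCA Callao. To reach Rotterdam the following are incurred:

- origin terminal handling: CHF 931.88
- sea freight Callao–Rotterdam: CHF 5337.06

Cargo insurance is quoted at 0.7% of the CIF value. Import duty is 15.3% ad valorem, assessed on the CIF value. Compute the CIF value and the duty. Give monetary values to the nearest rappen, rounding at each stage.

Let C be the CIF value. C = FCA price + pre-shipment costs + freight + 0.7% × C
C − 0.7% × C = 88743.73 + 931.88 + 5337.06
0.993 × C = 95012.67
C = 95012.67 / 0.993 = 95682.45
Insurance premium = 0.7% × 95682.45 = 669.78
Import duty = 95682.45 × 15.3% = 14639.41

CIF value: CHF 95682.45; import duty: CHF 14639.41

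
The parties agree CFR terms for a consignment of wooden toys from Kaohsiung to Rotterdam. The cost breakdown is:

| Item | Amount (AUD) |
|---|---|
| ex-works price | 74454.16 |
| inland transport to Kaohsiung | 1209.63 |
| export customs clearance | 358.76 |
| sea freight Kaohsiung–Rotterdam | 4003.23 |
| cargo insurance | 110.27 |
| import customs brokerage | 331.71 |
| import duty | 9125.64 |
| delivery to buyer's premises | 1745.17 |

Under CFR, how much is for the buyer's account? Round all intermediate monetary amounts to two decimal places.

CFR: the seller pays costs through ocean freight to the destination port, but not insurance.
Seller's account: goods 74454.16 + inland to port 1209.63 + export clearance 358.76 + freight 4003.23 = 80025.78
Buyer's account: insurance 110.27 + brokerage 331.71 + duty 9125.64 + delivery 1745.17 = 11312.79

Buyer's account: AUD 11312.79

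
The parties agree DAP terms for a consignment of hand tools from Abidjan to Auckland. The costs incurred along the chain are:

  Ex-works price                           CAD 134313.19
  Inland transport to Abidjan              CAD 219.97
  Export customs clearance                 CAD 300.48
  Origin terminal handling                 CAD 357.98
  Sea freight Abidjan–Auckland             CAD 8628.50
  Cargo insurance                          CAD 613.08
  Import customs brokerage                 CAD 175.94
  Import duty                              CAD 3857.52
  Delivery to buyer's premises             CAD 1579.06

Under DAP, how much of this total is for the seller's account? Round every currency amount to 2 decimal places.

DAP: the seller bears all costs to the named destination except import duty and clearance.
Seller's account: goods 134313.19 + inland to port 219.97 + export clearance 300.48 + origin terminal 357.98 + freight 8628.50 + insurance 613.08 + delivery 1579.06 = 146012.26
Buyer's account: brokerage 175.94 + duty 3857.52 = 4033.46

Seller's account: CAD 146012.26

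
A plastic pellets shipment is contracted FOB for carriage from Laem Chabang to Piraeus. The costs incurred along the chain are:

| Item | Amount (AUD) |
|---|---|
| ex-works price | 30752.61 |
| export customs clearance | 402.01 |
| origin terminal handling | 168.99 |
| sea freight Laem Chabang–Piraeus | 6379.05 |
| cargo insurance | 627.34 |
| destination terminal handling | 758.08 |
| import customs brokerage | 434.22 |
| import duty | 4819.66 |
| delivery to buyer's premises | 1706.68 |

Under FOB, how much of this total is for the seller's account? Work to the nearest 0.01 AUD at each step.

FOB: the seller bears costs until goods are on board at the origin port; the buyer bears freight, insurance and all costs thereafter.
Seller's account: goods 30752.61 + export clearance 402.01 + origin terminal 168.99 = 31323.61
Buyer's account: freight 6379.05 + insurance 627.34 + destination terminal 758.08 + brokerage 434.22 + duty 4819.66 + delivery 1706.68 = 14725.03

Seller's account: AUD 31323.61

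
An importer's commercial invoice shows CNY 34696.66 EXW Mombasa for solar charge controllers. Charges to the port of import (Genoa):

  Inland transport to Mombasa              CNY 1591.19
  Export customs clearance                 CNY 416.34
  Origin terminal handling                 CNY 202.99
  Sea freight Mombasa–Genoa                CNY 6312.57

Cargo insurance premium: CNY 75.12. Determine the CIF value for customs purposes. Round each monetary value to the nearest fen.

CIF = EXW price + pre-shipment costs + freight + insurance
CIF = 34696.66 + 1591.19 + 416.34 + 202.99 + 6312.57 + 75.12 = 43294.87

CIF value: CNY 43294.87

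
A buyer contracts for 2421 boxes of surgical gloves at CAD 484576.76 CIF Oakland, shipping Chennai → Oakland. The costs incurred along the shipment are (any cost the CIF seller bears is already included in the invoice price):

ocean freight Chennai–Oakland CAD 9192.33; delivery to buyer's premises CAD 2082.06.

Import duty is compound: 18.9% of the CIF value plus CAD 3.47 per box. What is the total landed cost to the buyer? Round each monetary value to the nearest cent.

CIF: the seller pays costs through ocean freight and marine insurance to the destination port.
Already in the invoice (seller's account under CIF): freight — exclude.
The CIF price already equals the CIF value: 484576.76
Ad valorem component: 484576.76 × 18.9% = 91585.01
Specific component: 2421 × 3.47 = 8400.87
Import duty = 91585.01 + 8400.87 = 99985.88
Buyer bears: delivery 2082.06 + duty 99985.88 = 102067.94
Landed cost = invoice 484576.76 + 102067.94 = 586644.70

Total landed cost: CAD 586644.70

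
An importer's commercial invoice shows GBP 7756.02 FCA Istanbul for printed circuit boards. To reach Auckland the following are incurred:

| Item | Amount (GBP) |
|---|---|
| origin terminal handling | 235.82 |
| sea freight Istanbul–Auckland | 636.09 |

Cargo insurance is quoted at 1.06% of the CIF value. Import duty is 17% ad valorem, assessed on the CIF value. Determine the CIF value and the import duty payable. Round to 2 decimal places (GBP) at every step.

Let C be the CIF value. C = FCA price + pre-shipment costs + freight + 1.06% × C
C − 1.06% × C = 7756.02 + 235.82 + 636.09
0.9894 × C = 8627.93
C = 8627.93 / 0.9894 = 8720.37
Insurance premium = 1.06% × 8720.37 = 92.44
Import duty = 8720.37 × 17% = 1482.46

CIF value: GBP 8720.37; import duty: GBP 1482.46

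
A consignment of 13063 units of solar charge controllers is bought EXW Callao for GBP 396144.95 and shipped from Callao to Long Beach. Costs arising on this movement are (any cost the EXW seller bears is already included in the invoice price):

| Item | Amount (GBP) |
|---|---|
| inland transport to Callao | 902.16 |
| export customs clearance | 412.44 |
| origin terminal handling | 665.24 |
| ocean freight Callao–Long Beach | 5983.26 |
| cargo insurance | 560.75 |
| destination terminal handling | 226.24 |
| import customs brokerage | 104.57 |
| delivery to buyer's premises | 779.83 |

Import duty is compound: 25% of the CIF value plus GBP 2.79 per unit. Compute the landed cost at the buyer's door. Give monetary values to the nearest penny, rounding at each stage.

Total landed cost: GBP 543392.41

EXW: the seller makes goods available at their premises; the buyer bears all onward costs.
CIF value = EXW price + inland to port + export clearance + origin terminal + freight + insurance = 396144.95 + 902.16 + 412.44 + 665.24 + 5983.26 + 560.75 = 404668.80
Ad valorem component: 404668.80 × 25% = 101167.20
Specific component: 13063 × 2.79 = 36445.77
Import duty = 101167.20 + 36445.77 = 137612.97
Buyer bears: inland to port 902.16 + export clearance 412.44 + origin terminal 665.24 + freight 5983.26 + insurance 560.75 + destination terminal 226.24 + brokerage 104.57 + delivery 779.83 + duty 137612.97 = 147247.46
Landed cost = invoice 396144.95 + 147247.46 = 543392.41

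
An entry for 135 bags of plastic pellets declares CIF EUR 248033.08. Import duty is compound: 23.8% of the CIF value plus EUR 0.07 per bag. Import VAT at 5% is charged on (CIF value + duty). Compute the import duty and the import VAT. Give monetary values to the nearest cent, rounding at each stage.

Ad valorem component: 248033.08 × 23.8% = 59031.87
Specific component: 135 × 0.07 = 9.45
Import duty = 59031.87 + 9.45 = 59041.32
VAT base = CIF + duty = 248033.08 + 59041.32 = 307074.40
Import VAT = 307074.40 × 5% = 15353.72

Import duty: EUR 59041.32; import VAT: EUR 15353.72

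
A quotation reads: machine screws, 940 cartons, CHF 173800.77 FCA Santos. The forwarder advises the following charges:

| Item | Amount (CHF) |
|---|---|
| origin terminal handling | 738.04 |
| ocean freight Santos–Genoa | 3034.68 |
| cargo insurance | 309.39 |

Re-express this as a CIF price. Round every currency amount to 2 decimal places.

From FCA to CIF, the seller additionally bears: origin terminal, freight, insurance.
CIF price = 173800.77 + 738.04 + 3034.68 + 309.39 = 177882.88

CIF price: CHF 177882.88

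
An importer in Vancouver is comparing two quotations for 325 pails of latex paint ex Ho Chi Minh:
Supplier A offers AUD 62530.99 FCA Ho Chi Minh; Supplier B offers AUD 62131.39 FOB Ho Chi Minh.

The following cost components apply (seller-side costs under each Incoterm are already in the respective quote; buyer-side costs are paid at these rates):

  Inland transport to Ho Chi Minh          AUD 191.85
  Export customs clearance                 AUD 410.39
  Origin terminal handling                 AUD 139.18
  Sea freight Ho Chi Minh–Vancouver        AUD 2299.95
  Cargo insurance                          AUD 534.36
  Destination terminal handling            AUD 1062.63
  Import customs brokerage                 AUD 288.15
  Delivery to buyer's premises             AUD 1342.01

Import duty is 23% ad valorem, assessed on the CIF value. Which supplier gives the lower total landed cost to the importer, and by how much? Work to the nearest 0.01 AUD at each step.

Supplier A (FCA):
CIF value = FCA price + origin terminal + freight + insurance = 62530.99 + 139.18 + 2299.95 + 534.36 = 65504.48
Import duty = 65504.48 × 23% = 15066.03
Buyer bears (A): 139.18 + 2299.95 + 534.36 + 1062.63 + 288.15 + 1342.01 = 5666.28
Landed cost (A) = invoice 62530.99 + 5666.28 + duty 15066.03 = 83263.30
Supplier B (FOB):
CIF value = FOB price + freight + insurance = 62131.39 + 2299.95 + 534.36 = 64965.70
Import duty = 64965.70 × 23% = 14942.11
Buyer bears (B): 2299.95 + 534.36 + 1062.63 + 288.15 + 1342.01 = 5527.10
Landed cost (B) = invoice 62131.39 + 5527.10 + duty 14942.11 = 82600.60
Difference = |83263.30 − 82600.60| = 662.70

Supplier B is cheaper by AUD 662.70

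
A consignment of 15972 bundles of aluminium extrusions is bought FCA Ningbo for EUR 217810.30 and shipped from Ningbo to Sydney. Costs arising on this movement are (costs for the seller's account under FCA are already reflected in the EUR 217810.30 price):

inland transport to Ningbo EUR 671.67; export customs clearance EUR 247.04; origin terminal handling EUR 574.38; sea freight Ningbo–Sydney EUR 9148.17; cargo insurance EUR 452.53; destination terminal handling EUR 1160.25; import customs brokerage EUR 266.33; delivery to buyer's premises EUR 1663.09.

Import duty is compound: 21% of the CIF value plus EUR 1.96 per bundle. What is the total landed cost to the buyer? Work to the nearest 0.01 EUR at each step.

Total landed cost: EUR 310257.10

FCA: the seller delivers export-cleared goods to the carrier; the buyer bears costs from that point.
Already in the invoice (seller's account under FCA): inland to port, export clearance — exclude.
CIF value = FCA price + origin terminal + freight + insurance = 217810.30 + 574.38 + 9148.17 + 452.53 = 227985.38
Ad valorem component: 227985.38 × 21% = 47876.93
Specific component: 15972 × 1.96 = 31305.12
Import duty = 47876.93 + 31305.12 = 79182.05
Buyer bears: origin terminal 574.38 + freight 9148.17 + insurance 452.53 + destination terminal 1160.25 + brokerage 266.33 + delivery 1663.09 + duty 79182.05 = 92446.80
Landed cost = invoice 217810.30 + 92446.80 = 310257.10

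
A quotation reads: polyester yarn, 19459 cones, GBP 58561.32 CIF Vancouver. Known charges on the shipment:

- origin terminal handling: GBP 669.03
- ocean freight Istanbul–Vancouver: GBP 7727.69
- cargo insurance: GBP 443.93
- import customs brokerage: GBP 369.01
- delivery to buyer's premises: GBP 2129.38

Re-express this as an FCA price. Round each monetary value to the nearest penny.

FCA price: GBP 49720.67

Not relevant to the conversion: brokerage, delivery — on the buyer under both terms; not part of either seller's price.
From CIF to FCA, the seller no longer bears: origin terminal, freight, insurance.
FCA price = 58561.32 − 669.03 − 7727.69 − 443.93 = 49720.67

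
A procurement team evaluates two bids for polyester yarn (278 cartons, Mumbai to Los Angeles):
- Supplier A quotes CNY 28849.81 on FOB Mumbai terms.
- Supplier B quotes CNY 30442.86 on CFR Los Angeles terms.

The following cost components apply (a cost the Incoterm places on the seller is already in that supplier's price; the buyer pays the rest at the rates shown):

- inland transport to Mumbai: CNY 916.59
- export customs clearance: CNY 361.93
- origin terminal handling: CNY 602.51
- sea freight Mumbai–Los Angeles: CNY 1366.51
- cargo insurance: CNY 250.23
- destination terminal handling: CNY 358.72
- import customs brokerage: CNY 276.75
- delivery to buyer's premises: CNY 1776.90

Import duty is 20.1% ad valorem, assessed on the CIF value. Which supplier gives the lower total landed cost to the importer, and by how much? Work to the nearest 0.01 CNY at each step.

Supplier A (FOB):
CIF value = FOB price + freight + insurance = 28849.81 + 1366.51 + 250.23 = 30466.55
Import duty = 30466.55 × 20.1% = 6123.78
Buyer bears (A): 1366.51 + 250.23 + 358.72 + 276.75 + 1776.90 = 4029.11
Landed cost (A) = invoice 28849.81 + 4029.11 + duty 6123.78 = 39002.70
Supplier B (CFR):
CIF value = CFR price + insurance = 30442.86 + 250.23 = 30693.09
Import duty = 30693.09 × 20.1% = 6169.31
Buyer bears (B): 250.23 + 358.72 + 276.75 + 1776.90 = 2662.60
Landed cost (B) = invoice 30442.86 + 2662.60 + duty 6169.31 = 39274.77
Difference = |39002.70 − 39274.77| = 272.07

Supplier A is cheaper by CNY 272.07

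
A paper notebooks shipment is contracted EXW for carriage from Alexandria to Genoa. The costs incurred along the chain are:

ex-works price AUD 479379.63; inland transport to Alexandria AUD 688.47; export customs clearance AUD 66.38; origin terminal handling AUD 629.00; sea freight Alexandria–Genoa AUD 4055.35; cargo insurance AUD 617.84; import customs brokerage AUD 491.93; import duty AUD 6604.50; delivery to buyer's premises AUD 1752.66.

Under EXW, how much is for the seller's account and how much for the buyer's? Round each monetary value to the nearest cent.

EXW: the seller makes goods available at their premises; the buyer bears all onward costs.
Seller's account: goods 479379.63 = 479379.63
Buyer's account: inland to port 688.47 + export clearance 66.38 + origin terminal 629.00 + freight 4055.35 + insurance 617.84 + brokerage 491.93 + duty 6604.50 + delivery 1752.66 = 14906.13

Seller: AUD 479379.63; buyer: AUD 14906.13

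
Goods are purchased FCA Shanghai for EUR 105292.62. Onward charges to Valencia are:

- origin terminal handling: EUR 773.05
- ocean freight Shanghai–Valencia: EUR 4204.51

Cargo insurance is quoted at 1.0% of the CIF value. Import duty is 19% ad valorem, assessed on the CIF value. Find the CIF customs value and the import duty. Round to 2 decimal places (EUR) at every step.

Let C be the CIF value. C = FCA price + pre-shipment costs + freight + 1.0% × C
C − 1.0% × C = 105292.62 + 773.05 + 4204.51
0.99 × C = 110270.18
C = 110270.18 / 0.99 = 111384.02
Insurance premium = 1.0% × 111384.02 = 1113.84
Import duty = 111384.02 × 19% = 21162.96

CIF value: EUR 111384.02; import duty: EUR 21162.96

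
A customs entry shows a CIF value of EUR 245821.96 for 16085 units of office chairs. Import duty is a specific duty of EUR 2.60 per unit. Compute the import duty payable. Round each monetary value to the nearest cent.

Import duty = 16085 × 2.60 = 41821.00

Import duty: EUR 41821.00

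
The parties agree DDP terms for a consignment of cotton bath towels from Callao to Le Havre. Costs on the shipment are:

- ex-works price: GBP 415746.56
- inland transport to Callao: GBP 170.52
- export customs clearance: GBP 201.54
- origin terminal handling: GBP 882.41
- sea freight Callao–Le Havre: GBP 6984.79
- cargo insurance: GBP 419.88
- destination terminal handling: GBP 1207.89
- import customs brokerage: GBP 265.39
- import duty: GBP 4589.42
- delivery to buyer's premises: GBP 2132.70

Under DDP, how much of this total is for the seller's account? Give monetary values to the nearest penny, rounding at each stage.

DDP: the seller bears all costs including import duty.
Seller's account: goods 415746.56 + inland to port 170.52 + export clearance 201.54 + origin terminal 882.41 + freight 6984.79 + insurance 419.88 + destination terminal 1207.89 + brokerage 265.39 + duty 4589.42 + delivery 2132.70 = 432601.10
Buyer's account: 0.00

Seller's account: GBP 432601.10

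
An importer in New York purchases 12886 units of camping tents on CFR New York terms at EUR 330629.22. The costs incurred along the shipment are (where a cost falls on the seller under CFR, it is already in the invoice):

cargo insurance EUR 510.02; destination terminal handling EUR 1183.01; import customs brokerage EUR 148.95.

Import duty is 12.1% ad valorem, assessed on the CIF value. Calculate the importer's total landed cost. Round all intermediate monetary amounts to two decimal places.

CFR: the seller pays costs through ocean freight to the destination port, but not insurance.
CIF value = CFR price + insurance = 330629.22 + 510.02 = 331139.24
Import duty = 331139.24 × 12.1% = 40067.85
Buyer bears: insurance 510.02 + destination terminal 1183.01 + brokerage 148.95 + duty 40067.85 = 41909.83
Landed cost = invoice 330629.22 + 41909.83 = 372539.05

Total landed cost: EUR 372539.05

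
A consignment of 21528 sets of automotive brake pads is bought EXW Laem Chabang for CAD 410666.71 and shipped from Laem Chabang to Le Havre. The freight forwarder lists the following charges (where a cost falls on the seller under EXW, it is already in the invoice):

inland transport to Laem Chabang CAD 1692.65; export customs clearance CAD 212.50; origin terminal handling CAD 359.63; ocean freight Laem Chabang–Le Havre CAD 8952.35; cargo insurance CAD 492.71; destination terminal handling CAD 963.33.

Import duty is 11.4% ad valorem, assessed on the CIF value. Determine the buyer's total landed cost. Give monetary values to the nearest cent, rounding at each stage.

EXW: the seller makes goods available at their premises; the buyer bears all onward costs.
CIF value = EXW price + inland to port + export clearance + origin terminal + freight + insurance = 410666.71 + 1692.65 + 212.50 + 359.63 + 8952.35 + 492.71 = 422376.55
Import duty = 422376.55 × 11.4% = 48150.93
Buyer bears: inland to port 1692.65 + export clearance 212.50 + origin terminal 359.63 + freight 8952.35 + insurance 492.71 + destination terminal 963.33 + duty 48150.93 = 60824.10
Landed cost = invoice 410666.71 + 60824.10 = 471490.81

Total landed cost: CAD 471490.81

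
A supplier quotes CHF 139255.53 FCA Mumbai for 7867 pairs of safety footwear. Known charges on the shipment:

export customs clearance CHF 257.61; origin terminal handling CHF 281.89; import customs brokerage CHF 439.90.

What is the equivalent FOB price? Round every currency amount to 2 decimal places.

FOB price: CHF 139537.42

Not relevant to the conversion: export clearance — on the seller under both FCA and FOB; already in the FCA price and stays in the FOB price. brokerage — on the buyer under both terms; not part of either seller's price.
From FCA to FOB, the seller additionally bears: origin terminal.
FOB price = 139255.53 + 281.89 = 139537.42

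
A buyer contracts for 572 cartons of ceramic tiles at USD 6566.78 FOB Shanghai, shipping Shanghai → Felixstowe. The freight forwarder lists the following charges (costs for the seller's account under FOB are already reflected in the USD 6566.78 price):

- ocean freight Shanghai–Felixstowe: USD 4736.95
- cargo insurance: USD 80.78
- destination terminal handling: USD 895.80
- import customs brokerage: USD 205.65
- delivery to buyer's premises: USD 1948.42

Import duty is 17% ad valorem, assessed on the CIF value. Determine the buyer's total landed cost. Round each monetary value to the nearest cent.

FOB: the seller bears costs until goods are on board at the origin port; the buyer bears freight, insurance and all costs thereafter.
CIF value = FOB price + freight + insurance = 6566.78 + 4736.95 + 80.78 = 11384.51
Import duty = 11384.51 × 17% = 1935.37
Buyer bears: freight 4736.95 + insurance 80.78 + destination terminal 895.80 + brokerage 205.65 + delivery 1948.42 + duty 1935.37 = 9802.97
Landed cost = invoice 6566.78 + 9802.97 = 16369.75

Total landed cost: USD 16369.75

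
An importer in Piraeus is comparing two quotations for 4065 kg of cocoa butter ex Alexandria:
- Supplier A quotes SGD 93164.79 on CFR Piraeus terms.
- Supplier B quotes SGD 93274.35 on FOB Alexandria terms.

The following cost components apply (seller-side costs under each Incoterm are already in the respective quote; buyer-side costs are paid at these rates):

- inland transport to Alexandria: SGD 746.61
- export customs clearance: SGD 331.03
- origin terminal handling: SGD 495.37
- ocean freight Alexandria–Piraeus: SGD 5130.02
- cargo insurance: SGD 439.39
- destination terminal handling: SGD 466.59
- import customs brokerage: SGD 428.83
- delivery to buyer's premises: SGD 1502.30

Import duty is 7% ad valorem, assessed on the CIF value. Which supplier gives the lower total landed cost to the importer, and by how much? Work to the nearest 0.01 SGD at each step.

Supplier A (CFR):
CIF value = CFR price + insurance = 93164.79 + 439.39 = 93604.18
Import duty = 93604.18 × 7% = 6552.29
Buyer bears (A): 439.39 + 466.59 + 428.83 + 1502.30 = 2837.11
Landed cost (A) = invoice 93164.79 + 2837.11 + duty 6552.29 = 102554.19
Supplier B (FOB):
CIF value = FOB price + freight + insurance = 93274.35 + 5130.02 + 439.39 = 98843.76
Import duty = 98843.76 × 7% = 6919.06
Buyer bears (B): 5130.02 + 439.39 + 466.59 + 428.83 + 1502.30 = 7967.13
Landed cost (B) = invoice 93274.35 + 7967.13 + duty 6919.06 = 108160.54
Difference = |102554.19 − 108160.54| = 5606.35

Supplier A is cheaper by SGD 5606.35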